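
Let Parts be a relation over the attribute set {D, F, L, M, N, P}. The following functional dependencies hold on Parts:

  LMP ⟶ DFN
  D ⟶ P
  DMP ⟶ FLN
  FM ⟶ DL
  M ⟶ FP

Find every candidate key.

Attribute M never appears on the right-hand side of any dependency, so M must belong to every candidate key.
{M}⁺ = {D, F, L, M, N, P}, which is all of the schema, so {M} is the only candidate key.

{M}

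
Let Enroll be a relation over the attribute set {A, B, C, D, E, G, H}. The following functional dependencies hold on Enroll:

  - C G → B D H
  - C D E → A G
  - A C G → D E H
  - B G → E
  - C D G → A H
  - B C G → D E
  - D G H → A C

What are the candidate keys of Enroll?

CG, CDE, DGH

{C, G}⁺: CG→BDH adds B, D, H; BG→E adds E; CDG→AH adds A → {A, B, C, D, E, G, H}.
{C, D, E}⁺: CDE→AG adds A, G; ACG→DEH adds H; CG→BDH adds B → {A, B, C, D, E, G, H}.
{D, G, H}⁺: DGH→AC adds A, C; CG→BDH adds B; ACG→DEH adds E → {A, B, C, D, E, G, H}.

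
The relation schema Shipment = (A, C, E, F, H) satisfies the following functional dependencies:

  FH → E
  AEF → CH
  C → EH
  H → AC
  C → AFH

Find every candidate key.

{C}, {H}, {A, E, F}

{C}⁺: C→EH adds E, H; H→AC adds A; C→AFH adds F → {A, C, E, F, H}.
{H}⁺: H→AC adds A, C; C→AFH adds F; FH→E adds E → {A, C, E, F, H}.
{A, E, F}⁺: AEF→CH adds C, H → {A, C, E, F, H}. Minimal: {E, F}⁺ = {E, F}; {A, F}⁺ = {A, F}; {A, E}⁺ = {A, E} — none reach the full schema.
Any other superkey contains one of these as a subset, so there are no further candidate keys.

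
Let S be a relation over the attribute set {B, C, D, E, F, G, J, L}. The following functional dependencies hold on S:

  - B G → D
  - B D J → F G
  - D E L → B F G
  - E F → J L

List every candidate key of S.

{C, D, E, F}⁺: EF→JL adds J, L; DEL→BFG adds B, G → {B, C, D, E, F, G, J, L}. Minimal: {D, E, F}⁺ = {B, D, E, F, G, J, L}; {C, E, F}⁺ = {C, E, F, J, L}; {C, D, F}⁺ = {C, D, F}; … — none reach the full schema.
{C, D, E, L}⁺: DEL→BFG adds B, F, G; EF→JL adds J → {B, C, D, E, F, G, J, L}. Minimal: {D, E, L}⁺ = {B, D, E, F, G, J, L}; {C, E, L}⁺ = {C, E, L}; {C, D, L}⁺ = {C, D, L}; … — none reach the full schema.
{B, C, D, E, J}⁺: BDJ→FG adds F, G; EF→JL adds L → {B, C, D, E, F, G, J, L}. Minimal: {C, D, E, J}⁺ = {C, D, E, J}; {B, D, E, J}⁺ = {B, D, E, F, G, J, L}; {B, C, E, J}⁺ = {B, C, E, J}; … — none reach the full schema.
{B, C, E, F, G}⁺: BG→D adds D; EF→JL adds J, L → {B, C, D, E, F, G, J, L}. Minimal: {C, E, F, G}⁺ = {C, E, F, G, J, L}; {B, E, F, G}⁺ = {B, D, E, F, G, J, L}; {B, C, F, G}⁺ = {B, C, D, F, G}; … — none reach the full schema.
{B, C, E, G, J}⁺: BG→D adds D; BDJ→FG adds F; EF→JL adds L → {B, C, D, E, F, G, J, L}. Minimal: {C, E, G, J}⁺ = {C, E, G, J}; {B, E, G, J}⁺ = {B, D, E, F, G, J, L}; {B, C, G, J}⁺ = {B, C, D, F, G, J}; … — none reach the full schema.
{B, C, E, G, L}⁺: BG→D adds D; DEL→BFG adds F; EF→JL adds J → {B, C, D, E, F, G, J, L}. Minimal: {C, E, G, L}⁺ = {C, E, G, L}; {B, E, G, L}⁺ = {B, D, E, F, G, J, L}; {B, C, G, L}⁺ = {B, C, D, G, L}; … — none reach the full schema.

{C, D, E, F}, {C, D, E, L}, {B, C, D, E, J}, {B, C, E, F, G}, {B, C, E, G, J}, {B, C, E, G, L}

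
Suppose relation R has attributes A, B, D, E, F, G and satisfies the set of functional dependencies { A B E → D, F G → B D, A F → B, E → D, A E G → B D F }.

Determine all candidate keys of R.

{A, E, G}

Attributes A, E, G never appear on any right-hand side, so every candidate key must contain {A, E, G}.
{A, E, G}⁺ = {A, B, D, E, F, G}, which is all of the schema, so {A, E, G} is the only candidate key.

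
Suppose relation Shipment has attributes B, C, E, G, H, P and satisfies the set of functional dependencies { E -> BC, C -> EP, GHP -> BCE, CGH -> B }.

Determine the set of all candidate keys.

Attributes G, H never appear on any right-hand side, so every candidate key must contain {G, H}.
{G, H}⁺ = {G, H}, which is not all of the schema, so we must add further attributes.
{C, G, H}⁺: C→EP adds E, P; GHP→BCE adds B → {B, C, E, G, H, P}. Minimal: {G, H}⁺ = {G, H}; {C, H}⁺ = {B, C, E, H, P}; {C, G}⁺ = {B, C, E, G, P} — none reach the full schema.
{E, G, H}⁺: E→BC adds B, C; C→EP adds P → {B, C, E, G, H, P}. Minimal: {G, H}⁺ = {G, H}; {E, H}⁺ = {B, C, E, H, P}; {E, G}⁺ = {B, C, E, G, P} — none reach the full schema.
{G, H, P}⁺: GHP→BCE adds B, C, E → {B, C, E, G, H, P}. Minimal: {H, P}⁺ = {H, P}; {G, P}⁺ = {G, P}; {G, H}⁺ = {G, H} — none reach the full schema.

(C, G, H), (E, G, H), (G, H, P)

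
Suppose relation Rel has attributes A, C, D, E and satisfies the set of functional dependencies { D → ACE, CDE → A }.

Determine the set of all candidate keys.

{D}

{D}⁺: D→ACE adds A, C, E → {A, C, D, E}.
No other minimal superkey exists.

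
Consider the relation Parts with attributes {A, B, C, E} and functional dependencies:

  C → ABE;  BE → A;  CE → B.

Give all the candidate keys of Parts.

Attribute C never appears on the right-hand side of any dependency, so C must belong to every candidate key.
{C}⁺ = {A, B, C, E}, which is all of the schema, so {C} is the only candidate key.

{C}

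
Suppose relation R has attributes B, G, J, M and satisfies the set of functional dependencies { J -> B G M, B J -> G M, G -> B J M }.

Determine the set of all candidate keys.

{G}⁺: G→BJM adds B, J, M → {B, G, J, M}.
{J}⁺: J→BGM adds B, G, M → {B, G, J, M}.

{G}, {J}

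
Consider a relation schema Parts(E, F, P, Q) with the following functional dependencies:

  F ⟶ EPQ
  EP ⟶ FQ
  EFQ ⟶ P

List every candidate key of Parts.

{F}, {E, P}

{F}⁺: F→EPQ adds E, P, Q → {E, F, P, Q}.
{E, P}⁺: EP→FQ adds F, Q → {E, F, P, Q}. Minimal: {P}⁺ = {P}; {E}⁺ = {E} — none reach the full schema.
Any other superkey contains one of these as a subset, so there are no further candidate keys.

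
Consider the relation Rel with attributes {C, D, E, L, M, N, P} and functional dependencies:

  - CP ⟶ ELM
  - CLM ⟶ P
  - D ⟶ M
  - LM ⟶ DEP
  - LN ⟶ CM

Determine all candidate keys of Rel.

Attribute N never appears on the right-hand side of any dependency, so N must belong to every candidate key.
{N}⁺ = {N}, which is not all of the schema, so we must add further attributes.
{L, N}⁺: LN→CM adds C, M; CLM→P adds P; LM→DEP adds D, E → {C, D, E, L, M, N, P}. Minimal: {N}⁺ = {N}; {L}⁺ = {L} — none reach the full schema.
{C, N, P}⁺: CP→ELM adds E, L, M; LM→DEP adds D → {C, D, E, L, M, N, P}. Minimal: {N, P}⁺ = {N, P}; {C, P}⁺ = {C, D, E, L, M, P}; {C, N}⁺ = {C, N} — none reach the full schema.

{L, N}, {C, N, P}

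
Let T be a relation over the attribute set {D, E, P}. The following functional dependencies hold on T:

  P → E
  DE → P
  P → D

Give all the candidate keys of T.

{P}⁺: P→E adds E; P→D adds D → {D, E, P}.
{D, E}⁺: DE→P adds P → {D, E, P}. Minimal: {E}⁺ = {E}; {D}⁺ = {D} — none reach the full schema.

{P}, {D, E}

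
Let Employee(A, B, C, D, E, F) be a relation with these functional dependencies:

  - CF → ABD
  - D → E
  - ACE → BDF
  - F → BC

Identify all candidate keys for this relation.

{F}; {A, C, D}; {A, C, E}

{F}⁺: F→BC adds B, C; CF→ABD adds A, D; D→E adds E → {A, B, C, D, E, F}.
{A, C, D}⁺: D→E adds E; ACE→BDF adds B, F → {A, B, C, D, E, F}. Minimal: {C, D}⁺ = {C, D, E}; {A, D}⁺ = {A, D, E}; {A, C}⁺ = {A, C} — none reach the full schema.
{A, C, E}⁺: ACE→BDF adds B, D, F → {A, B, C, D, E, F}. Minimal: {C, E}⁺ = {C, E}; {A, E}⁺ = {A, E}; {A, C}⁺ = {A, C} — none reach the full schema.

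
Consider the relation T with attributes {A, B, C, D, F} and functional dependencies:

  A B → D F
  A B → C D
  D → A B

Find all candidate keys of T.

{D}, {A, B}

{D}⁺: D→AB adds A, B; AB→DF adds F; AB→CD adds C → {A, B, C, D, F}.
{A, B}⁺: AB→DF adds D, F; AB→CD adds C → {A, B, C, D, F}.
Any other superkey contains one of these as a subset, so there are no further candidate keys.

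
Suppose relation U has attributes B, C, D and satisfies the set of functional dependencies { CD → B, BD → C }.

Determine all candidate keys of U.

Attribute D never appears on the right-hand side of any dependency, so D must belong to every candidate key.
{D}⁺ = {D}, which is not all of the schema, so we must add further attributes.
{B, D}⁺: BD→C adds C → {B, C, D}. Minimal: {D}⁺ = {D}; {B}⁺ = {B} — none reach the full schema.
{C, D}⁺: CD→B adds B → {B, C, D}. Minimal: {D}⁺ = {D}; {C}⁺ = {C} — none reach the full schema.
Any other superkey contains one of these as a subset, so there are no further candidate keys.

(B, D), (C, D)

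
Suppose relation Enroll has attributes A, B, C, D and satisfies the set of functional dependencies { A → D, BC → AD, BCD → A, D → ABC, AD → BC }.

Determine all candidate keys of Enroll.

{A}⁺: A→D adds D; D→ABC adds B, C → {A, B, C, D}.
{D}⁺: D→ABC adds A, B, C → {A, B, C, D}.
{B, C}⁺: BC→AD adds A, D → {A, B, C, D}. Minimal: {C}⁺ = {C}; {B}⁺ = {B} — none reach the full schema.

(A), (D), (B, C)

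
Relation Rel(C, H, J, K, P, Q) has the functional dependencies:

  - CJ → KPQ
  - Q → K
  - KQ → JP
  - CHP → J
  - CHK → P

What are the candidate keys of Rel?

Attributes C, H never appear on any right-hand side, so every candidate key must contain {C, H}.
{C, H}⁺ = {C, H}, which is not all of the schema, so we must add further attributes.
{C, H, J}⁺: CJ→KPQ adds K, P, Q → {C, H, J, K, P, Q}. Minimal: {H, J}⁺ = {H, J}; {C, J}⁺ = {C, J, K, P, Q}; {C, H}⁺ = {C, H} — none reach the full schema.
{C, H, K}⁺: CHK→P adds P; CHP→J adds J; CJ→KPQ adds Q → {C, H, J, K, P, Q}. Minimal: {H, K}⁺ = {H, K}; {C, K}⁺ = {C, K}; {C, H}⁺ = {C, H} — none reach the full schema.
{C, H, P}⁺: CHP→J adds J; CJ→KPQ adds K, Q → {C, H, J, K, P, Q}. Minimal: {H, P}⁺ = {H, P}; {C, P}⁺ = {C, P}; {C, H}⁺ = {C, H} — none reach the full schema.
{C, H, Q}⁺: Q→K adds K; KQ→JP adds J, P → {C, H, J, K, P, Q}. Minimal: {H, Q}⁺ = {H, J, K, P, Q}; {C, Q}⁺ = {C, J, K, P, Q}; {C, H}⁺ = {C, H} — none reach the full schema.

(C, H, J), (C, H, K), (C, H, P), (C, H, Q)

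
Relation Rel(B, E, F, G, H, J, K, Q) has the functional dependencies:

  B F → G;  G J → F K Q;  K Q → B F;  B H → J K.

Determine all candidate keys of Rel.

Attributes E, H never appear on any right-hand side, so every candidate key must contain {E, H}.
{E, H}⁺ = {E, H}, which is not all of the schema, so we must add further attributes.
{B, E, F, H}⁺: BF→G adds G; BH→JK adds J, K; GJ→FKQ adds Q → {B, E, F, G, H, J, K, Q}. Minimal: {E, F, H}⁺ = {E, F, H}; {B, F, H}⁺ = {B, F, G, H, J, K, Q}; {B, E, H}⁺ = {B, E, H, J, K}; … — none reach the full schema.
{B, E, G, H}⁺: BH→JK adds J, K; GJ→FKQ adds F, Q → {B, E, F, G, H, J, K, Q}. Minimal: {E, G, H}⁺ = {E, G, H}; {B, G, H}⁺ = {B, F, G, H, J, K, Q}; {B, E, H}⁺ = {B, E, H, J, K}; … — none reach the full schema.
{B, E, H, Q}⁺: BH→JK adds J, K; KQ→BF adds F; BF→G adds G → {B, E, F, G, H, J, K, Q}. Minimal: {E, H, Q}⁺ = {E, H, Q}; {B, H, Q}⁺ = {B, F, G, H, J, K, Q}; {B, E, Q}⁺ = {B, E, Q}; … — none reach the full schema.
{E, G, H, J}⁺: GJ→FKQ adds F, K, Q; KQ→BF adds B → {B, E, F, G, H, J, K, Q}. Minimal: {G, H, J}⁺ = {B, F, G, H, J, K, Q}; {E, H, J}⁺ = {E, H, J}; {E, G, J}⁺ = {B, E, F, G, J, K, Q}; … — none reach the full schema.
{E, H, K, Q}⁺: KQ→BF adds B, F; BH→JK adds J; BF→G adds G → {B, E, F, G, H, J, K, Q}. Minimal: {H, K, Q}⁺ = {B, F, G, H, J, K, Q}; {E, K, Q}⁺ = {B, E, F, G, K, Q}; {E, H, Q}⁺ = {E, H, Q}; … — none reach the full schema.

BEFH; BEGH; BEHQ; EGHJ; EHKQ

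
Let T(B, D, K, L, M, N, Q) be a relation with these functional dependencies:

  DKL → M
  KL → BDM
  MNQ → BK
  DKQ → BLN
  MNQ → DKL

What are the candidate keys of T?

Attribute Q never appears on the right-hand side of any dependency, so Q must belong to every candidate key.
{Q}⁺ = {Q}, which is not all of the schema, so we must add further attributes.
{D, K, Q}⁺: DKQ→BLN adds B, L, N; DKL→M adds M → {B, D, K, L, M, N, Q}.
{K, L, Q}⁺: KL→BDM adds B, D, M; DKQ→BLN adds N → {B, D, K, L, M, N, Q}.
{M, N, Q}⁺: MNQ→BK adds B, K; MNQ→DKL adds D, L → {B, D, K, L, M, N, Q}.

{D, K, Q}; {K, L, Q}; {M, N, Q}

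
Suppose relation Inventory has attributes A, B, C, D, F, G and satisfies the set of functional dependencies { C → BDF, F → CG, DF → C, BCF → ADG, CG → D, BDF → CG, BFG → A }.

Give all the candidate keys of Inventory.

{C}; {F}

{C}⁺: C→BDF adds B, D, F; F→CG adds G; BCF→ADG adds A → {A, B, C, D, F, G}.
{F}⁺: F→CG adds C, G; CG→D adds D; C→BDF adds B; BCF→ADG adds A → {A, B, C, D, F, G}.
Any other superkey contains one of these as a subset, so there are no further candidate keys.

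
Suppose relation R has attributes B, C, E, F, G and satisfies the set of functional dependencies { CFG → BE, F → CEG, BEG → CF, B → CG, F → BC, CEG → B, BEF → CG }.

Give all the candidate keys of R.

{F}⁺: F→CEG adds C, E, G; F→BC adds B → {B, C, E, F, G}.
{B, E}⁺: B→CG adds C, G; BEG→CF adds F → {B, C, E, F, G}. Minimal: {E}⁺ = {E}; {B}⁺ = {B, C, G} — none reach the full schema.
{C, E, G}⁺: CEG→B adds B; BEG→CF adds F → {B, C, E, F, G}. Minimal: {E, G}⁺ = {E, G}; {C, G}⁺ = {C, G}; {C, E}⁺ = {C, E} — none reach the full schema.
Any other superkey contains one of these as a subset, so there are no further candidate keys.

{F}; {B, E}; {C, E, G}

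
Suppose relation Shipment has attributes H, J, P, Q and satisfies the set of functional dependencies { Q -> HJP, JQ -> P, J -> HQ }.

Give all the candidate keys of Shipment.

{J}; {Q}

{J}⁺: J→HQ adds H, Q; Q→HJP adds P → {H, J, P, Q}.
{Q}⁺: Q→HJP adds H, J, P → {H, J, P, Q}.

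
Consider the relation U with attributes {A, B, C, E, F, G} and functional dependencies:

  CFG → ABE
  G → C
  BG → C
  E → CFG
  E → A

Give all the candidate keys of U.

E, FG

{E}⁺: E→CFG adds C, F, G; E→A adds A; CFG→ABE adds B → {A, B, C, E, F, G}.
{F, G}⁺: G→C adds C; CFG→ABE adds A, B, E → {A, B, C, E, F, G}.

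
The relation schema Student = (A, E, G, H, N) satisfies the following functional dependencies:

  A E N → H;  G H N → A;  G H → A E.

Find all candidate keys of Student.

(G, H, N), (A, E, G, N)

{G, H, N}⁺: GHN→A adds A; GH→AE adds E → {A, E, G, H, N}. Minimal: {H, N}⁺ = {H, N}; {G, N}⁺ = {G, N}; {G, H}⁺ = {A, E, G, H} — none reach the full schema.
{A, E, G, N}⁺: AEN→H adds H → {A, E, G, H, N}. Minimal: {E, G, N}⁺ = {E, G, N}; {A, G, N}⁺ = {A, G, N}; {A, E, N}⁺ = {A, E, H, N}; … — none reach the full schema.
Any other superkey contains one of these as a subset, so there are no further candidate keys.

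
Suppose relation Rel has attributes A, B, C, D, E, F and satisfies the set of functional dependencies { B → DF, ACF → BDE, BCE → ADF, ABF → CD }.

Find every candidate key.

{A, B}, {A, C, F}, {B, C, E}

{A, B}⁺: B→DF adds D, F; ABF→CD adds C; ACF→BDE adds E → {A, B, C, D, E, F}. Minimal: {B}⁺ = {B, D, F}; {A}⁺ = {A} — none reach the full schema.
{A, C, F}⁺: ACF→BDE adds B, D, E → {A, B, C, D, E, F}. Minimal: {C, F}⁺ = {C, F}; {A, F}⁺ = {A, F}; {A, C}⁺ = {A, C} — none reach the full schema.
{B, C, E}⁺: B→DF adds D, F; BCE→ADF adds A → {A, B, C, D, E, F}. Minimal: {C, E}⁺ = {C, E}; {B, E}⁺ = {B, D, E, F}; {B, C}⁺ = {B, C, D, F} — none reach the full schema.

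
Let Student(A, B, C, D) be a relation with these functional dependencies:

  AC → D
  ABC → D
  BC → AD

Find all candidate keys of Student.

Attributes B, C never appear on any right-hand side, so every candidate key must contain {B, C}.
{B, C}⁺ = {A, B, C, D}, which is all of the schema, so {B, C} is the only candidate key.

{B, C}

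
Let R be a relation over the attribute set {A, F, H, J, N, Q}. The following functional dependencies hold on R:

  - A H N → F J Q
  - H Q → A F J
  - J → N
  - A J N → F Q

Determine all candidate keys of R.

Attribute H never appears on the right-hand side of any dependency, so H must belong to every candidate key.
{H}⁺ = {H}, which is not all of the schema, so we must add further attributes.
{H, Q}⁺: HQ→AFJ adds A, F, J; J→N adds N → {A, F, H, J, N, Q}.
{A, H, J}⁺: J→N adds N; AJN→FQ adds F, Q → {A, F, H, J, N, Q}.
{A, H, N}⁺: AHN→FJQ adds F, J, Q → {A, F, H, J, N, Q}.

{H, Q}, {A, H, J}, {A, H, N}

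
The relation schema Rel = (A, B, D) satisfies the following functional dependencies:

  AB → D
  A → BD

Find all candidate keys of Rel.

{A}

Attribute A never appears on the right-hand side of any dependency, so A must belong to every candidate key.
{A}⁺ = {A, B, D}, which is all of the schema, so {A} is the only candidate key.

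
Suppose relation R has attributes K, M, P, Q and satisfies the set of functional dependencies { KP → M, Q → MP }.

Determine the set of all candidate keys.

{K, Q}⁺: Q→MP adds M, P → {K, M, P, Q}. Minimal: {Q}⁺ = {M, P, Q}; {K}⁺ = {K} — none reach the full schema.

{K, Q}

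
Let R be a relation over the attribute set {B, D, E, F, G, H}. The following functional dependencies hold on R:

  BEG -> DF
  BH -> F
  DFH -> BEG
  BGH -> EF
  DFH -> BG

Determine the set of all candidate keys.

BDH; BGH; DFH

Attribute H never appears on the right-hand side of any dependency, so H must belong to every candidate key.
{H}⁺ = {H}, which is not all of the schema, so we must add further attributes.
{B, D, H}⁺: BH→F adds F; DFH→BEG adds E, G → {B, D, E, F, G, H}. Minimal: {D, H}⁺ = {D, H}; {B, H}⁺ = {B, F, H}; {B, D}⁺ = {B, D} — none reach the full schema.
{B, G, H}⁺: BH→F adds F; BGH→EF adds E; BEG→DF adds D → {B, D, E, F, G, H}. Minimal: {G, H}⁺ = {G, H}; {B, H}⁺ = {B, F, H}; {B, G}⁺ = {B, G} — none reach the full schema.
{D, F, H}⁺: DFH→BEG adds B, E, G → {B, D, E, F, G, H}. Minimal: {F, H}⁺ = {F, H}; {D, H}⁺ = {D, H}; {D, F}⁺ = {D, F} — none reach the full schema.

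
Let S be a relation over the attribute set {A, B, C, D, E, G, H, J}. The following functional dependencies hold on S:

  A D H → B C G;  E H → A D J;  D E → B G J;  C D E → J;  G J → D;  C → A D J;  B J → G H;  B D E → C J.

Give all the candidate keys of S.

Attribute E never appears on the right-hand side of any dependency, so E must belong to every candidate key.
{E}⁺ = {E}, which is not all of the schema, so we must add further attributes.
{C, E}⁺: C→ADJ adds A, D, J; DE→BGJ adds B, G; BJ→GH adds H → {A, B, C, D, E, G, H, J}. Minimal: {E}⁺ = {E}; {C}⁺ = {A, C, D, J} — none reach the full schema.
{D, E}⁺: DE→BGJ adds B, G, J; BJ→GH adds H; BDE→CJ adds C; EH→ADJ adds A → {A, B, C, D, E, G, H, J}. Minimal: {E}⁺ = {E}; {D}⁺ = {D} — none reach the full schema.
{E, H}⁺: EH→ADJ adds A, D, J; DE→BGJ adds B, G; BDE→CJ adds C → {A, B, C, D, E, G, H, J}. Minimal: {H}⁺ = {H}; {E}⁺ = {E} — none reach the full schema.
{B, E, J}⁺: BJ→GH adds G, H; EH→ADJ adds A, D; BDE→CJ adds C → {A, B, C, D, E, G, H, J}. Minimal: {E, J}⁺ = {E, J}; {B, J}⁺ = {B, D, G, H, J}; {B, E}⁺ = {B, E} — none reach the full schema.
{E, G, J}⁺: GJ→D adds D; DE→BGJ adds B; BJ→GH adds H; BDE→CJ adds C; EH→ADJ adds A → {A, B, C, D, E, G, H, J}. Minimal: {G, J}⁺ = {D, G, J}; {E, J}⁺ = {E, J}; {E, G}⁺ = {E, G} — none reach the full schema.
Any other superkey contains one of these as a subset, so there are no further candidate keys.

(C, E); (D, E); (E, H); (B, E, J); (E, G, J)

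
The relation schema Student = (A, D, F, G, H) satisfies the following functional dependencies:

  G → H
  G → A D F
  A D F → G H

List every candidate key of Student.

{G}⁺: G→H adds H; G→ADF adds A, D, F → {A, D, F, G, H}.
{A, D, F}⁺: ADF→GH adds G, H → {A, D, F, G, H}.
Any other superkey contains one of these as a subset, so there are no further candidate keys.

{G}; {A, D, F}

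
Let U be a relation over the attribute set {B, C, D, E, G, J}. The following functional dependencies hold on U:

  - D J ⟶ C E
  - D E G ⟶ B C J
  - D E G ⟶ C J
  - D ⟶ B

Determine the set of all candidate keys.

{D, E, G}; {D, G, J}

Attributes D, G never appear on any right-hand side, so every candidate key must contain {D, G}.
{D, G}⁺ = {B, D, G}, which is not all of the schema, so we must add further attributes.
{D, E, G}⁺: DEG→BCJ adds B, C, J → {B, C, D, E, G, J}. Minimal: {E, G}⁺ = {E, G}; {D, G}⁺ = {B, D, G}; {D, E}⁺ = {B, D, E} — none reach the full schema.
{D, G, J}⁺: DJ→CE adds C, E; DEG→BCJ adds B → {B, C, D, E, G, J}. Minimal: {G, J}⁺ = {G, J}; {D, J}⁺ = {B, C, D, E, J}; {D, G}⁺ = {B, D, G} — none reach the full schema.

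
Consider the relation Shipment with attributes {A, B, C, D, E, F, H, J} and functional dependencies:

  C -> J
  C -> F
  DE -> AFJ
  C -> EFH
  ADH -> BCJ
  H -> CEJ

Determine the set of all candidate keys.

Attribute D never appears on the right-hand side of any dependency, so D must belong to every candidate key.
{D}⁺ = {D}, which is not all of the schema, so we must add further attributes.
{C, D}⁺: C→J adds J; C→F adds F; C→EFH adds E, H; DE→AFJ adds A; ADH→BCJ adds B → {A, B, C, D, E, F, H, J}.
{D, H}⁺: H→CEJ adds C, E, J; C→F adds F; DE→AFJ adds A; ADH→BCJ adds B → {A, B, C, D, E, F, H, J}.
Any other superkey contains one of these as a subset, so there are no further candidate keys.

CD; DH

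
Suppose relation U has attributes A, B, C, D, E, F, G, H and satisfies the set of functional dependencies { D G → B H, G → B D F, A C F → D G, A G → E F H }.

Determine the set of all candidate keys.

Attributes A, C never appear on any right-hand side, so every candidate key must contain {A, C}.
{A, C}⁺ = {A, C}, which is not all of the schema, so we must add further attributes.
{A, C, F}⁺: ACF→DG adds D, G; AG→EFH adds E, H; DG→BH adds B → {A, B, C, D, E, F, G, H}.
{A, C, G}⁺: G→BDF adds B, D, F; AG→EFH adds E, H → {A, B, C, D, E, F, G, H}.
Any other superkey contains one of these as a subset, so there are no further candidate keys.

{A, C, F}; {A, C, G}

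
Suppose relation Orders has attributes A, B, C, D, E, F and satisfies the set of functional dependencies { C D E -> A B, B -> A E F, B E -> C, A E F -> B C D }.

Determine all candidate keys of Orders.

{B}⁺: B→AEF adds A, E, F; BE→C adds C; AEF→BCD adds D → {A, B, C, D, E, F}.
{A, E, F}⁺: AEF→BCD adds B, C, D → {A, B, C, D, E, F}.
{C, D, E}⁺: CDE→AB adds A, B; B→AEF adds F → {A, B, C, D, E, F}.
Any other superkey contains one of these as a subset, so there are no further candidate keys.

{B}, {A, E, F}, {C, D, E}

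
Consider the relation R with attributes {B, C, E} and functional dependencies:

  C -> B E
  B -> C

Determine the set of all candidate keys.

B; C

{B}⁺: B→C adds C; C→BE adds E → {B, C, E}.
{C}⁺: C→BE adds B, E → {B, C, E}.
Any other superkey contains one of these as a subset, so there are no further candidate keys.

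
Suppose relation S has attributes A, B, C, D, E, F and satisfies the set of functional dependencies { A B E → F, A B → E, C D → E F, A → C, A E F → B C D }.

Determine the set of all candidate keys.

Attribute A never appears on the right-hand side of any dependency, so A must belong to every candidate key.
{A}⁺ = {A, C}, which is not all of the schema, so we must add further attributes.
{A, B}⁺: AB→E adds E; A→C adds C; ABE→F adds F; AEF→BCD adds D → {A, B, C, D, E, F}. Minimal: {B}⁺ = {B}; {A}⁺ = {A, C} — none reach the full schema.
{A, D}⁺: A→C adds C; CD→EF adds E, F; AEF→BCD adds B → {A, B, C, D, E, F}. Minimal: {D}⁺ = {D}; {A}⁺ = {A, C} — none reach the full schema.
{A, E, F}⁺: A→C adds C; AEF→BCD adds B, D → {A, B, C, D, E, F}. Minimal: {E, F}⁺ = {E, F}; {A, F}⁺ = {A, C, F}; {A, E}⁺ = {A, C, E} — none reach the full schema.
Any other superkey contains one of these as a subset, so there are no further candidate keys.

(A, B), (A, D), (A, E, F)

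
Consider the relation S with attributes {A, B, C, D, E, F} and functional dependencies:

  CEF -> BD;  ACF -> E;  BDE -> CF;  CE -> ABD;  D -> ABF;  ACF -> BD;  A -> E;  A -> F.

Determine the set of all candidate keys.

{D}⁺: D→ABF adds A, B, F; A→E adds E; BDE→CF adds C → {A, B, C, D, E, F}.
{A, C}⁺: A→E adds E; A→F adds F; CEF→BD adds B, D → {A, B, C, D, E, F}. Minimal: {C}⁺ = {C}; {A}⁺ = {A, E, F} — none reach the full schema.
{C, E}⁺: CE→ABD adds A, B, D; D→ABF adds F → {A, B, C, D, E, F}. Minimal: {E}⁺ = {E}; {C}⁺ = {C} — none reach the full schema.
Any other superkey contains one of these as a subset, so there are no further candidate keys.

D, AC, CE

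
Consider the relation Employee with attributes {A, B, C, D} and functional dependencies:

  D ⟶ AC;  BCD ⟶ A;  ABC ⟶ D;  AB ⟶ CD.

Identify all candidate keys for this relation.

(A, B), (B, D)

Attribute B never appears on the right-hand side of any dependency, so B must belong to every candidate key.
{B}⁺ = {B}, which is not all of the schema, so we must add further attributes.
{A, B}⁺: AB→CD adds C, D → {A, B, C, D}.
{B, D}⁺: D→AC adds A, C → {A, B, C, D}.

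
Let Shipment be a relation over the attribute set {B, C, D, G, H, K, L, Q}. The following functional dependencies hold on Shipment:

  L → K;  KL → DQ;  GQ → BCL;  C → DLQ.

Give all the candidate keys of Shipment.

Attributes G, H never appear on any right-hand side, so every candidate key must contain {G, H}.
{G, H}⁺ = {G, H}, which is not all of the schema, so we must add further attributes.
{C, G, H}⁺: C→DLQ adds D, L, Q; L→K adds K; GQ→BCL adds B → {B, C, D, G, H, K, L, Q}. Minimal: {G, H}⁺ = {G, H}; {C, H}⁺ = {C, D, H, K, L, Q}; {C, G}⁺ = {B, C, D, G, K, L, Q} — none reach the full schema.
{G, H, L}⁺: L→K adds K; KL→DQ adds D, Q; GQ→BCL adds B, C → {B, C, D, G, H, K, L, Q}. Minimal: {H, L}⁺ = {D, H, K, L, Q}; {G, L}⁺ = {B, C, D, G, K, L, Q}; {G, H}⁺ = {G, H} — none reach the full schema.
{G, H, Q}⁺: GQ→BCL adds B, C, L; C→DLQ adds D; L→K adds K → {B, C, D, G, H, K, L, Q}. Minimal: {H, Q}⁺ = {H, Q}; {G, Q}⁺ = {B, C, D, G, K, L, Q}; {G, H}⁺ = {G, H} — none reach the full schema.
Any other superkey contains one of these as a subset, so there are no further candidate keys.

CGH, GHL, GHQ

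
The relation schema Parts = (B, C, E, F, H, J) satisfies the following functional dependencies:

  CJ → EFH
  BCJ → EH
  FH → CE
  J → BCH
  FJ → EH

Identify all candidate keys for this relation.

Attribute J never appears on the right-hand side of any dependency, so J must belong to every candidate key.
{J}⁺ = {B, C, E, F, H, J}, which is all of the schema, so {J} is the only candidate key.

{J}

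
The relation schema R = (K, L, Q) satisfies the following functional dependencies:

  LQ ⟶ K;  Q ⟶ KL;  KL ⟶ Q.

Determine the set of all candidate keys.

{Q}⁺: Q→KL adds K, L → {K, L, Q}.
{K, L}⁺: KL→Q adds Q → {K, L, Q}. Minimal: {L}⁺ = {L}; {K}⁺ = {K} — none reach the full schema.

{Q}, {K, L}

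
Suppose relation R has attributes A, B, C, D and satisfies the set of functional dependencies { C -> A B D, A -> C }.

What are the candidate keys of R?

{A}⁺: A→C adds C; C→ABD adds B, D → {A, B, C, D}.
{C}⁺: C→ABD adds A, B, D → {A, B, C, D}.
Any other superkey contains one of these as a subset, so there are no further candidate keys.

{A}, {C}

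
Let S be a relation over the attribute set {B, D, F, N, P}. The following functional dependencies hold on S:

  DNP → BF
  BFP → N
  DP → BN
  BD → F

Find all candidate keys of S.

Attributes D, P never appear on any right-hand side, so every candidate key must contain {D, P}.
{D, P}⁺ = {B, D, F, N, P}, which is all of the schema, so {D, P} is the only candidate key.

{D, P}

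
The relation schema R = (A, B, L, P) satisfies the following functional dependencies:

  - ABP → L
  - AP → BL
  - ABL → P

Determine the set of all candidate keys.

{A, P}; {A, B, L}

Attribute A never appears on the right-hand side of any dependency, so A must belong to every candidate key.
{A}⁺ = {A}, which is not all of the schema, so we must add further attributes.
{A, P}⁺: AP→BL adds B, L → {A, B, L, P}.
{A, B, L}⁺: ABL→P adds P → {A, B, L, P}.
Any other superkey contains one of these as a subset, so there are no further candidate keys.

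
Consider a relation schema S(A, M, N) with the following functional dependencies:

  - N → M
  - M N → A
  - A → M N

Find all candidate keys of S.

{A}, {N}

{A}⁺: A→MN adds M, N → {A, M, N}.
{N}⁺: N→M adds M; MN→A adds A → {A, M, N}.
Any other superkey contains one of these as a subset, so there are no further candidate keys.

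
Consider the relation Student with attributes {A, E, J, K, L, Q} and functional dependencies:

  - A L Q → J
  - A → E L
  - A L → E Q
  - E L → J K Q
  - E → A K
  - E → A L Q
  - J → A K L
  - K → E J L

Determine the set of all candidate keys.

{A}⁺: A→EL adds E, L; AL→EQ adds Q; EL→JKQ adds J, K → {A, E, J, K, L, Q}.
{E}⁺: E→AK adds A, K; E→ALQ adds L, Q; K→EJL adds J → {A, E, J, K, L, Q}.
{J}⁺: J→AKL adds A, K, L; K→EJL adds E; AL→EQ adds Q → {A, E, J, K, L, Q}.
{K}⁺: K→EJL adds E, J, L; EL→JKQ adds Q; E→AK adds A → {A, E, J, K, L, Q}.

{A}; {E}; {J}; {K}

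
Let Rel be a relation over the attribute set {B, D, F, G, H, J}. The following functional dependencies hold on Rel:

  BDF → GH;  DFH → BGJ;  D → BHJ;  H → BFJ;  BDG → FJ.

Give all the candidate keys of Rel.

Attribute D never appears on the right-hand side of any dependency, so D must belong to every candidate key.
{D}⁺ = {B, D, F, G, H, J}, which is all of the schema, so {D} is the only candidate key.

{D}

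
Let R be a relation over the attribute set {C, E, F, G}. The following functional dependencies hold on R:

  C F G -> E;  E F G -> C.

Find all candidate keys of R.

Attributes F, G never appear on any right-hand side, so every candidate key must contain {F, G}.
{F, G}⁺ = {F, G}, which is not all of the schema, so we must add further attributes.
{C, F, G}⁺: CFG→E adds E → {C, E, F, G}. Minimal: {F, G}⁺ = {F, G}; {C, G}⁺ = {C, G}; {C, F}⁺ = {C, F} — none reach the full schema.
{E, F, G}⁺: EFG→C adds C → {C, E, F, G}. Minimal: {F, G}⁺ = {F, G}; {E, G}⁺ = {E, G}; {E, F}⁺ = {E, F} — none reach the full schema.
Any other superkey contains one of these as a subset, so there are no further candidate keys.

{C, F, G}, {E, F, G}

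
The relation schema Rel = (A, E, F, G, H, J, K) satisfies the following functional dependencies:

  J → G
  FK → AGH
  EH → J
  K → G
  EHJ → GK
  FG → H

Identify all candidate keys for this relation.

(E, F, G), (E, F, H), (E, F, J), (E, F, K)

Attributes E, F never appear on any right-hand side, so every candidate key must contain {E, F}.
{E, F}⁺ = {E, F}, which is not all of the schema, so we must add further attributes.
{E, F, G}⁺: FG→H adds H; EH→J adds J; EHJ→GK adds K; FK→AGH adds A → {A, E, F, G, H, J, K}. Minimal: {F, G}⁺ = {F, G, H}; {E, G}⁺ = {E, G}; {E, F}⁺ = {E, F} — none reach the full schema.
{E, F, H}⁺: EH→J adds J; EHJ→GK adds G, K; FK→AGH adds A → {A, E, F, G, H, J, K}. Minimal: {F, H}⁺ = {F, H}; {E, H}⁺ = {E, G, H, J, K}; {E, F}⁺ = {E, F} — none reach the full schema.
{E, F, J}⁺: J→G adds G; FG→H adds H; EHJ→GK adds K; FK→AGH adds A → {A, E, F, G, H, J, K}. Minimal: {F, J}⁺ = {F, G, H, J}; {E, J}⁺ = {E, G, J}; {E, F}⁺ = {E, F} — none reach the full schema.
{E, F, K}⁺: FK→AGH adds A, G, H; EH→J adds J → {A, E, F, G, H, J, K}. Minimal: {F, K}⁺ = {A, F, G, H, K}; {E, K}⁺ = {E, G, K}; {E, F}⁺ = {E, F} — none reach the full schema.
Any other superkey contains one of these as a subset, so there are no further candidate keys.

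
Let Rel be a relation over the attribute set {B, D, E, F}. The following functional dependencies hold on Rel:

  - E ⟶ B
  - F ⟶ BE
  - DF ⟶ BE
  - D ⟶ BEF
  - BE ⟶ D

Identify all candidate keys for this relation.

(D), (E), (F)

{D}⁺: D→BEF adds B, E, F → {B, D, E, F}.
{E}⁺: E→B adds B; BE→D adds D; D→BEF adds F → {B, D, E, F}.
{F}⁺: F→BE adds B, E; BE→D adds D → {B, D, E, F}.
Any other superkey contains one of these as a subset, so there are no further candidate keys.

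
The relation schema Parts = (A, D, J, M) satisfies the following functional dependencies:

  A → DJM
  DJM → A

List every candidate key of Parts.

A, DJM

{A}⁺: A→DJM adds D, J, M → {A, D, J, M}.
{D, J, M}⁺: DJM→A adds A → {A, D, J, M}. Minimal: {J, M}⁺ = {J, M}; {D, M}⁺ = {D, M}; {D, J}⁺ = {D, J} — none reach the full schema.
Any other superkey contains one of these as a subset, so there are no further candidate keys.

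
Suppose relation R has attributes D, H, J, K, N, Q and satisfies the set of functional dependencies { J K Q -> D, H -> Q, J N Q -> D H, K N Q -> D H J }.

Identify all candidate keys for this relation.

{H, K, N}; {K, N, Q}

{H, K, N}⁺: H→Q adds Q; KNQ→DHJ adds D, J → {D, H, J, K, N, Q}.
{K, N, Q}⁺: KNQ→DHJ adds D, H, J → {D, H, J, K, N, Q}.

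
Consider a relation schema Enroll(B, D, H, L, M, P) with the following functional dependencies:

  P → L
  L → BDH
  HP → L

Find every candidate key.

Attributes M, P never appear on any right-hand side, so every candidate key must contain {M, P}.
{M, P}⁺ = {B, D, H, L, M, P}, which is all of the schema, so {M, P} is the only candidate key.

MP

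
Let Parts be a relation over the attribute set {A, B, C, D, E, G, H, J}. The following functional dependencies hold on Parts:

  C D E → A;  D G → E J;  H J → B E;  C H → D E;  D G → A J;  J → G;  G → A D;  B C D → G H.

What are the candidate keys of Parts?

{B, C, D}, {B, C, G}, {B, C, H}, {B, C, J}, {C, G, H}, {C, H, J}

Attribute C never appears on the right-hand side of any dependency, so C must belong to every candidate key.
{C}⁺ = {C}, which is not all of the schema, so we must add further attributes.
{B, C, D}⁺: BCD→GH adds G, H; DG→EJ adds E, J; DG→AJ adds A → {A, B, C, D, E, G, H, J}.
{B, C, G}⁺: G→AD adds A, D; BCD→GH adds H; DG→EJ adds E, J → {A, B, C, D, E, G, H, J}.
{B, C, H}⁺: CH→DE adds D, E; BCD→GH adds G; CDE→A adds A; DG→EJ adds J → {A, B, C, D, E, G, H, J}.
{B, C, J}⁺: J→G adds G; G→AD adds A, D; BCD→GH adds H; DG→EJ adds E → {A, B, C, D, E, G, H, J}.
{C, G, H}⁺: CH→DE adds D, E; DG→AJ adds A, J; HJ→BE adds B → {A, B, C, D, E, G, H, J}.
{C, H, J}⁺: HJ→BE adds B, E; CH→DE adds D; J→G adds G; G→AD adds A → {A, B, C, D, E, G, H, J}.
Any other superkey contains one of these as a subset, so there are no further candidate keys.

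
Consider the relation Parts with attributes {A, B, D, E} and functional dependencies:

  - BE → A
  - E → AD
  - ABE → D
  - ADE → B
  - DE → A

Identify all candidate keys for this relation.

{E}

Attribute E never appears on the right-hand side of any dependency, so E must belong to every candidate key.
{E}⁺ = {A, B, D, E}, which is all of the schema, so {E} is the only candidate key.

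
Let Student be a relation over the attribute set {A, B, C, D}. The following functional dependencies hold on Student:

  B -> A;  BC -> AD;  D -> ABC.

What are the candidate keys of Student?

{D}⁺: D→ABC adds A, B, C → {A, B, C, D}.
{B, C}⁺: B→A adds A; BC→AD adds D → {A, B, C, D}. Minimal: {C}⁺ = {C}; {B}⁺ = {A, B} — none reach the full schema.
Any other superkey contains one of these as a subset, so there are no further candidate keys.

D; BC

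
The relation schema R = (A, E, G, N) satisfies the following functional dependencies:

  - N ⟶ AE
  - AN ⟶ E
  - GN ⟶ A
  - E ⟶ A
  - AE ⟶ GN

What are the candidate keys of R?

{E}⁺: E→A adds A; AE→GN adds G, N → {A, E, G, N}.
{N}⁺: N→AE adds A, E; AE→GN adds G → {A, E, G, N}.
Any other superkey contains one of these as a subset, so there are no further candidate keys.

{E}, {N}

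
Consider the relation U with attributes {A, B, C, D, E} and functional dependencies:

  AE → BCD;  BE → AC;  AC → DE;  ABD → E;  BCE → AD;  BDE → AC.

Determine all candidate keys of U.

{A, C}⁺: AC→DE adds D, E; AE→BCD adds B → {A, B, C, D, E}.
{A, E}⁺: AE→BCD adds B, C, D → {A, B, C, D, E}.
{B, E}⁺: BE→AC adds A, C; AC→DE adds D → {A, B, C, D, E}.
{A, B, D}⁺: ABD→E adds E; BDE→AC adds C → {A, B, C, D, E}.

{A, C}, {A, E}, {B, E}, {A, B, D}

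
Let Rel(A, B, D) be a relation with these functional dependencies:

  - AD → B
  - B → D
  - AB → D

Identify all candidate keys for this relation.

(A, B), (A, D)

{A, B}⁺: B→D adds D → {A, B, D}. Minimal: {B}⁺ = {B, D}; {A}⁺ = {A} — none reach the full schema.
{A, D}⁺: AD→B adds B → {A, B, D}. Minimal: {D}⁺ = {D}; {A}⁺ = {A} — none reach the full schema.
Any other superkey contains one of these as a subset, so there are no further candidate keys.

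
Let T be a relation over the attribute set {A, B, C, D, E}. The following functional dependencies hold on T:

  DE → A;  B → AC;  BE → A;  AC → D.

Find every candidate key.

BE

Attributes B, E never appear on any right-hand side, so every candidate key must contain {B, E}.
{B, E}⁺ = {A, B, C, D, E}, which is all of the schema, so {B, E} is the only candidate key.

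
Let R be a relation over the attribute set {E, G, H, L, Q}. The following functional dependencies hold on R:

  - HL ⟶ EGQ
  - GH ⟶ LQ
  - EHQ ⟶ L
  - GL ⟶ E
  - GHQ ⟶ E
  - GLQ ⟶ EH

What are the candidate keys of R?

GH, HL, EHQ, GLQ

{G, H}⁺: GH→LQ adds L, Q; GL→E adds E → {E, G, H, L, Q}. Minimal: {H}⁺ = {H}; {G}⁺ = {G} — none reach the full schema.
{H, L}⁺: HL→EGQ adds E, G, Q → {E, G, H, L, Q}. Minimal: {L}⁺ = {L}; {H}⁺ = {H} — none reach the full schema.
{E, H, Q}⁺: EHQ→L adds L; HL→EGQ adds G → {E, G, H, L, Q}. Minimal: {H, Q}⁺ = {H, Q}; {E, Q}⁺ = {E, Q}; {E, H}⁺ = {E, H} — none reach the full schema.
{G, L, Q}⁺: GL→E adds E; GLQ→EH adds H → {E, G, H, L, Q}. Minimal: {L, Q}⁺ = {L, Q}; {G, Q}⁺ = {G, Q}; {G, L}⁺ = {E, G, L} — none reach the full schema.
Any other superkey contains one of these as a subset, so there are no further candidate keys.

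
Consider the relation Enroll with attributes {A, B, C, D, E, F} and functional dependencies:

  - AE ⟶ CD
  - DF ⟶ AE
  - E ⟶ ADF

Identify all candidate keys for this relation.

BE, BDF

Attribute B never appears on the right-hand side of any dependency, so B must belong to every candidate key.
{B}⁺ = {B}, which is not all of the schema, so we must add further attributes.
{B, E}⁺: E→ADF adds A, D, F; AE→CD adds C → {A, B, C, D, E, F}. Minimal: {E}⁺ = {A, C, D, E, F}; {B}⁺ = {B} — none reach the full schema.
{B, D, F}⁺: DF→AE adds A, E; AE→CD adds C → {A, B, C, D, E, F}. Minimal: {D, F}⁺ = {A, C, D, E, F}; {B, F}⁺ = {B, F}; {B, D}⁺ = {B, D} — none reach the full schema.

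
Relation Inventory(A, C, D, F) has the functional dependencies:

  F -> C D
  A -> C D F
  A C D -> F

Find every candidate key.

A

Attribute A never appears on the right-hand side of any dependency, so A must belong to every candidate key.
{A}⁺ = {A, C, D, F}, which is all of the schema, so {A} is the only candidate key.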